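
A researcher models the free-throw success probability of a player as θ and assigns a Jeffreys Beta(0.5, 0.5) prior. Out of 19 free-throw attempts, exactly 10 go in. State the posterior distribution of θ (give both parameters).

Posterior: Beta(10.5, 9.5)

The binomial likelihood is conjugate to the Beta prior: with 10 successes and 9 failures, the posterior is Beta(0.5+10, 0.5+9) = Beta(10.5, 9.5).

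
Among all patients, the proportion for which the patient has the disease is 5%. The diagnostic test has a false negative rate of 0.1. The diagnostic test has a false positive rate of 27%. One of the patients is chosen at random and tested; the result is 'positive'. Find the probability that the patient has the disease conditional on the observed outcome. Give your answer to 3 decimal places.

Let H be the event that the patient has the disease. P(H) = 0.05, so P(¬H) = 0.95. With E the 'positive' result, P(E|H) = 0.9 and P(E|¬H) = 0.27.
P(E) = 0.9·0.05 + 0.27·0.95 = 0.045000 + 0.25650 = 0.30150.
By Bayes' theorem, P(H|E) = 0.045000 / 0.30150 = 0.149.

P(H | E) ≈ 0.149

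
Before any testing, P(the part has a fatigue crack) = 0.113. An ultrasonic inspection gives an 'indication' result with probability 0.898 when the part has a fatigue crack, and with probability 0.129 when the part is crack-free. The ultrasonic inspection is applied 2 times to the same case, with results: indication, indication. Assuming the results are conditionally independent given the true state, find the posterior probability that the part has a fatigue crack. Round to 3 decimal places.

Let H be the event that the part has a fatigue crack; start with P(H) = 0.113. P('indication'|H) = 0.898, P('indication'|¬H) = 0.129.
Update on result 1 ('indication'): P(H) ← 0.898·0.1130 / (0.898·0.1130 + 0.129·0.8870) = 0.10147/0.21590 = 0.4700.
Update on result 2 ('indication'): P(H) ← 0.898·0.4700 / (0.898·0.4700 + 0.129·0.5300) = 0.42207/0.49044 = 0.8606.

Posterior P(H) ≈ 0.861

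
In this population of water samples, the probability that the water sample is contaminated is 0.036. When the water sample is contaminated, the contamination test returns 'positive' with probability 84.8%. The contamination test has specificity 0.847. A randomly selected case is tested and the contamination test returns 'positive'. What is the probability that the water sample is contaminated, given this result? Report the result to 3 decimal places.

P(H | E) ≈ 0.171

Let H be the event that the water sample is contaminated. P(H) = 0.036, so P(¬H) = 0.964. With E the 'positive' result, P(E|H) = 0.848 and P(E|¬H) = 0.153.
P(E) = 0.848·0.036 + 0.153·0.964 = 0.030528 + 0.14749 = 0.17802.
By Bayes' theorem, P(H|E) = 0.030528 / 0.17802 = 0.171.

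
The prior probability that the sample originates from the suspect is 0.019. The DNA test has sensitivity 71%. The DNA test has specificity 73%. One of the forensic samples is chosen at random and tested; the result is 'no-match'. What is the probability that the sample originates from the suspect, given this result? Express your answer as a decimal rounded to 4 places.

Write H for 'the sample originates from the suspect'. Prior odds H:¬H = 0.019/0.981 = 0.019368. For the 'no-match' outcome, the likelihood ratio is 0.29/0.73 = 0.39726.
Posterior odds = 0.019368 × 0.39726 = 0.0076941, so P(H|E) = 0.0076941/(1+0.0076941) = 0.0076.

P(H | E) ≈ 0.0076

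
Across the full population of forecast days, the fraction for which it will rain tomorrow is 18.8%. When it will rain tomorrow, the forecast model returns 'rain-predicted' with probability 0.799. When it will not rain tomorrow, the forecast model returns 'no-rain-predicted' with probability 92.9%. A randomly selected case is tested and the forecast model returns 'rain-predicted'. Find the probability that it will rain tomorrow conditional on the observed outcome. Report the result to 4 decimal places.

Let H be the event that it will rain tomorrow. P(H) = 0.188, so P(¬H) = 0.812. With E the 'rain-predicted' result, P(E|H) = 0.799 and P(E|¬H) = 0.071.
P(E) = 0.799·0.188 + 0.071·0.812 = 0.15021 + 0.057652 = 0.20786.
By Bayes' theorem, P(H|E) = 0.15021 / 0.20786 = 0.7226.

P(H | E) ≈ 0.7226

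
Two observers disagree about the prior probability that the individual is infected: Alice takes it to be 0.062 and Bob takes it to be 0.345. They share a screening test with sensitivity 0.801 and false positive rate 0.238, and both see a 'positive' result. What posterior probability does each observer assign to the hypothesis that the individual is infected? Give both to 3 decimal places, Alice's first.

P('+'|H) = 0.801, P('+'|¬H) = 0.238.
Alice: numerator 0.801·0.062 = 0.049662; evidence = 0.049662+0.238·0.938 = 0.27291; posterior = 0.182.
Bob: numerator 0.801·0.345 = 0.27635; evidence = 0.27635+0.238·0.655 = 0.43224; posterior = 0.639.

Alice: 0.182; Bob: 0.639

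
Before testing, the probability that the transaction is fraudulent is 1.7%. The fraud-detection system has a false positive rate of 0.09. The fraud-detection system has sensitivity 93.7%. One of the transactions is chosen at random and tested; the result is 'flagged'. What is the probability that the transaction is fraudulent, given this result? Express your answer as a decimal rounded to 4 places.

P(H | E) ≈ 0.1526

Write H for 'the transaction is fraudulent'. Prior odds H:¬H = 0.017/0.983 = 0.017294. For the 'flagged' outcome, the likelihood ratio is 0.937/0.09 = 10.411.
Posterior odds = 0.017294 × 10.411 = 0.18005, so P(H|E) = 0.18005/(1+0.18005) = 0.1526.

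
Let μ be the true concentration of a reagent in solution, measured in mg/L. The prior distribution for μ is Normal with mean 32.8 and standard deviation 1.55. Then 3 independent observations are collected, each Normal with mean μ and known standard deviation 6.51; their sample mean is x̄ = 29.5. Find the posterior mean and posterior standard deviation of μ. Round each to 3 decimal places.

With known σ, the Normal prior is conjugate. Weight on the data is w = (n/σ²)/(n/σ² + 1/τ₀²) = 0.0707879/(0.0707879+0.416233) = 0.14535.
Posterior mean = w·x̄ + (1−w)·μ₀ = 0.14535·29.5 + 0.85465·32.8 = 32.320. Posterior variance = 1/(0.0707879+0.416233) = 2.05330, so SD = 1.433.

Posterior mean ≈ 32.320; posterior SD ≈ 1.433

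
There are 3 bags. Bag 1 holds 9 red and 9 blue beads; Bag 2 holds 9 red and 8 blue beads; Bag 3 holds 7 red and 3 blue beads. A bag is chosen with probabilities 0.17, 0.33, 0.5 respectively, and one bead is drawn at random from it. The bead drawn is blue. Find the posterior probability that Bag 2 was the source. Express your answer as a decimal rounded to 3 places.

Tabulate prior·likelihood by source: [1] prior 0.17, lik 0.5, product 0.08500; [2] prior 0.33, lik 0.4706, product 0.1553; [3] prior 0.5, lik 0.3, product 0.1500.
Normalizing constant = 0.39029; the posterior for Bag 2 is its product over the sum, 0.1553/0.39029 = 0.398.

Posterior probability ≈ 0.398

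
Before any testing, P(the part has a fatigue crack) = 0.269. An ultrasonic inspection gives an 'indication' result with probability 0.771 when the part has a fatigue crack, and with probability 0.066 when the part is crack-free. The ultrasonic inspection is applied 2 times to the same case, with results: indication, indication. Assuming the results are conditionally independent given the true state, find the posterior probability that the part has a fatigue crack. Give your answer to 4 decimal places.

Posterior P(H) ≈ 0.9805

With H the event that the part has a fatigue crack, the joint likelihood of the observed sequence is P(data|H) = 0.771·0.771 = 0.59444 and P(data|¬H) = 0.066·0.066 = 0.0043560.
Bayes: P(H|data) = 0.269·0.59444 / (0.269·0.59444 + 0.731·0.0043560) = 0.15990/0.16309 = 0.9805.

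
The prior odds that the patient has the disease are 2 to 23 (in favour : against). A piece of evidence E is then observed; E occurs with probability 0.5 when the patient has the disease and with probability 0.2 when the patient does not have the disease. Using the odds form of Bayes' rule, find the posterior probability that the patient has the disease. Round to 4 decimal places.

Posterior probability ≈ 0.1786

Prior odds = 2/23 = 0.086957.
Likelihood ratio for E = 0.5/0.2 = 2.5000.
Posterior odds = prior odds × LR = 0.21739.
Posterior probability = odds/(1+odds) = 0.21739/1.2174 = 0.1786.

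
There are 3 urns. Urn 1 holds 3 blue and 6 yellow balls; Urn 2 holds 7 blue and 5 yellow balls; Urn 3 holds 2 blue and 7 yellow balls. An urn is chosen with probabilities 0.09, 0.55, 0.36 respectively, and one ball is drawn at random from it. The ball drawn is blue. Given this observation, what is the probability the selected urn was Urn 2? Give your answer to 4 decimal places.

Posterior probability ≈ 0.7447

Tabulate prior·likelihood by source: [1] prior 0.09, lik 0.3333, product 0.03000; [2] prior 0.55, lik 0.5833, product 0.3208; [3] prior 0.36, lik 0.2222, product 0.08000.
Normalizing constant = 0.43083; the posterior for Urn 2 is its product over the sum, 0.3208/0.43083 = 0.7447.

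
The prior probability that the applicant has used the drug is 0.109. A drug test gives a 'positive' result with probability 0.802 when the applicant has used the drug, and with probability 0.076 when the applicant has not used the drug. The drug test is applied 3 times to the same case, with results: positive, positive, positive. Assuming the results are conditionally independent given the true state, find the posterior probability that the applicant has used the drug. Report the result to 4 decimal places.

Posterior P(H) ≈ 0.9931

With H the event that the applicant has used the drug, the joint likelihood of the observed sequence is P(data|H) = 0.802·0.802·0.802 = 0.51585 and P(data|¬H) = 0.076·0.076·0.076 = 0.00043898.
Bayes: P(H|data) = 0.109·0.51585 / (0.109·0.51585 + 0.891·0.00043898) = 0.056228/0.056619 = 0.9931.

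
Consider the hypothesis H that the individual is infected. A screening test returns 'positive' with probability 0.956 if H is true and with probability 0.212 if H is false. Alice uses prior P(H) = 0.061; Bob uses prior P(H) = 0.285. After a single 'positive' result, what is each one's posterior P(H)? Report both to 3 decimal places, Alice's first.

Alice: 0.227; Bob: 0.643

P('+'|H) = 0.956, P('+'|¬H) = 0.212.
Alice: numerator 0.956·0.061 = 0.058316; evidence = 0.058316+0.212·0.939 = 0.25738; posterior = 0.227.
Bob: numerator 0.956·0.285 = 0.27246; evidence = 0.27246+0.212·0.715 = 0.42404; posterior = 0.643.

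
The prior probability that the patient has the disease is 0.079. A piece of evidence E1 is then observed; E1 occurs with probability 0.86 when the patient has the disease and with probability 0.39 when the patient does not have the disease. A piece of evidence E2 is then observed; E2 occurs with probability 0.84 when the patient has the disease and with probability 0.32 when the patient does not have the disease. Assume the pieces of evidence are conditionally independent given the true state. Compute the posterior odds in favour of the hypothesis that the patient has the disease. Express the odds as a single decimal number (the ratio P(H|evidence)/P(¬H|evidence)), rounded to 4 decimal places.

Prior odds = 0.079/(1−0.079) = 0.085776. In log-odds, ln(0.085776) = -2.4560.
Add log likelihood ratios: ln(2.2051) + ln(2.6250) = 1.7559.
Posterior log-odds = -0.70015, so posterior odds = exp(-0.70015) = 0.49651.

Posterior odds ≈ 0.4965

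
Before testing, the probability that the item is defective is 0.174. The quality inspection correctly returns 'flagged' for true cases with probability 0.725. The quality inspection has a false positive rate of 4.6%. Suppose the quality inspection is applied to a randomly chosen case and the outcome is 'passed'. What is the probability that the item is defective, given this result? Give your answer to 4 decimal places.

Let H be the event that the item is defective. P(H) = 0.174, so P(¬H) = 0.826. With E the 'passed' result, P(E|H) = 0.275 and P(E|¬H) = 0.954.
P(E) = 0.275·0.174 + 0.954·0.826 = 0.047850 + 0.78800 = 0.83585.
By Bayes' theorem, P(H|E) = 0.047850 / 0.83585 = 0.0572.

P(H | E) ≈ 0.0572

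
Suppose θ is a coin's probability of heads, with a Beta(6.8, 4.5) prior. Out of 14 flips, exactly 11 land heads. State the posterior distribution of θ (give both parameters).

Observing 11 successes and 3 failures updates Beta(6.8, 4.5) by adding the success and failure counts to the two shape parameters: α = 6.8+11 = 17.8, β = 4.5+3 = 7.5.

Posterior: Beta(17.8, 7.5)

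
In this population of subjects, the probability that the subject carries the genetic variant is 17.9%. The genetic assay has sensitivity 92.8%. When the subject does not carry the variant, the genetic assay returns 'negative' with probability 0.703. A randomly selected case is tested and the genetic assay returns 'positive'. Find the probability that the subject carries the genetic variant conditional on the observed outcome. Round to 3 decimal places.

P(H | E) ≈ 0.405

Write H for 'the subject carries the genetic variant'. Prior odds H:¬H = 0.179/0.821 = 0.21803. For the 'positive' outcome, the likelihood ratio is 0.928/0.297 = 3.1246.
Posterior odds = 0.21803 × 3.1246 = 0.68124, so P(H|E) = 0.68124/(1+0.68124) = 0.405.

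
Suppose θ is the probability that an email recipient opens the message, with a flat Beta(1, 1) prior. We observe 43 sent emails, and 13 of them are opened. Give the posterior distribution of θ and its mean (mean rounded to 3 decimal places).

Posterior: Beta(14, 31); mean ≈ 0.311

The binomial likelihood is conjugate to the Beta prior: with 13 successes and 30 failures, the posterior is Beta(1+13, 1+30) = Beta(14, 31).
Posterior mean = α/(α+β) = 14/45 = 0.311.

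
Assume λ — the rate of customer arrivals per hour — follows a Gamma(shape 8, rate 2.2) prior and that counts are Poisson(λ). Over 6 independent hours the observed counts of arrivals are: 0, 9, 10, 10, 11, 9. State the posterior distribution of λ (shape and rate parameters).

Total count ∑xᵢ = 49 over n = 6 hours.
Gamma is conjugate to the Poisson likelihood: posterior is Gamma(shape = 8+49 = 57, rate = 2.2+6 = 8.2).

Posterior: Gamma(shape=57, rate=8.2)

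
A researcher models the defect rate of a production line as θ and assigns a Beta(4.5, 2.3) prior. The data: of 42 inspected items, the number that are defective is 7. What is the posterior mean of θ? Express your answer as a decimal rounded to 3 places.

Posterior mean ≈ 0.236

The binomial likelihood is conjugate to the Beta prior: with 7 successes and 35 failures, the posterior is Beta(4.5+7, 2.3+35) = Beta(11.5, 37.3).
E[θ | data] = 11.5/(11.5+37.3) = 0.236.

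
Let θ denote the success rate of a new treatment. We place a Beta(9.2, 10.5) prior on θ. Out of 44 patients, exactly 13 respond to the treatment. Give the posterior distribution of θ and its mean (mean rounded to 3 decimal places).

Observing 13 successes and 31 failures updates Beta(9.2, 10.5) by adding the success and failure counts to the two shape parameters: α = 9.2+13 = 22.2, β = 10.5+31 = 41.5.
E[θ | data] = 22.2/(22.2+41.5) = 0.349.

Posterior: Beta(22.2, 41.5); mean ≈ 0.349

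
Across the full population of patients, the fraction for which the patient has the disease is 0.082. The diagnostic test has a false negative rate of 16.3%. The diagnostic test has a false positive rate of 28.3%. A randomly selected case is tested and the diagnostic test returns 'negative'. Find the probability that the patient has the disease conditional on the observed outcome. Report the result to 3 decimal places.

P(H | E) ≈ 0.020

Write H for 'the patient has the disease'. Prior odds H:¬H = 0.082/0.918 = 0.089325. For the 'negative' outcome, the likelihood ratio is 0.163/0.717 = 0.22734.
Posterior odds = 0.089325 × 0.22734 = 0.020307, so P(H|E) = 0.020307/(1+0.020307) = 0.020.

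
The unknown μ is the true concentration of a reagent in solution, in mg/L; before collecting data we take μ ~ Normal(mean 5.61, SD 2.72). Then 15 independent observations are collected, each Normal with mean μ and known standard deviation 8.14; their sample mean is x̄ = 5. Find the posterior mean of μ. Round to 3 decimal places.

With known σ, the Normal prior is conjugate. Weight on the data is w = (n/σ²)/(n/σ² + 1/τ₀²) = 0.226382/(0.226382+0.135164) = 0.62615.
Posterior mean = w·x̄ + (1−w)·μ₀ = 0.62615·5 + 0.37385·5.61 = 5.228.

Posterior mean ≈ 5.228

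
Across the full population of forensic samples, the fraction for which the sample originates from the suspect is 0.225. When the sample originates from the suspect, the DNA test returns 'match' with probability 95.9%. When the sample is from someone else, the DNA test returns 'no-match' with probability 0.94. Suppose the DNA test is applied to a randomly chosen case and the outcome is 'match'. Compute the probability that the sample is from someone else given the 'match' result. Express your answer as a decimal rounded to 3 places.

P(¬H | E) ≈ 0.177

Let H be the event that the sample originates from the suspect. P(H) = 0.225, so P(¬H) = 0.775. With E the 'match' result, P(E|H) = 0.959 and P(E|¬H) = 0.06.
P(E) = 0.959·0.225 + 0.06·0.775 = 0.21577 + 0.046500 = 0.26227.
By Bayes' theorem, P(H|E) = 0.21577 / 0.26227 = 0.823. Hence P(¬H|E) = 1 − 0.823 = 0.177.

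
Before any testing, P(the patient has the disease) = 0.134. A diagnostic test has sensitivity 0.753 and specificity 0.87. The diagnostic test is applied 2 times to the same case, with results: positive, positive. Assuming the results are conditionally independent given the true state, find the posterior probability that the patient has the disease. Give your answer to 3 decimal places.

Let H be the event that the patient has the disease; start with P(H) = 0.134. P('positive'|H) = 0.753, P('positive'|¬H) = 0.13.
Update on result 1 ('positive'): P(H) ← 0.753·0.1340 / (0.753·0.1340 + 0.13·0.8660) = 0.10090/0.21348 = 0.4726.
Update on result 2 ('positive'): P(H) ← 0.753·0.4726 / (0.753·0.4726 + 0.13·0.5274) = 0.35590/0.42446 = 0.8385.

Posterior P(H) ≈ 0.838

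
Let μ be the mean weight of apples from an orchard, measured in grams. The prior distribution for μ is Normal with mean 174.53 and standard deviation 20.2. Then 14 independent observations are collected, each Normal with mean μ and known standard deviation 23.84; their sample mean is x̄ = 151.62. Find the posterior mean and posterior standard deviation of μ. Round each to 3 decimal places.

Posterior mean ≈ 153.693; posterior SD ≈ 6.076

With known σ, the Normal prior is conjugate. Weight on the data is w = (n/σ²)/(n/σ² + 1/τ₀²) = 0.0246329/(0.0246329+0.00245074) = 0.90951.
Posterior mean = w·x̄ + (1−w)·μ₀ = 0.90951·151.62 + 0.090488·174.53 = 153.693. Posterior variance = 1/(0.0246329+0.00245074) = 36.9227, so SD = 6.076.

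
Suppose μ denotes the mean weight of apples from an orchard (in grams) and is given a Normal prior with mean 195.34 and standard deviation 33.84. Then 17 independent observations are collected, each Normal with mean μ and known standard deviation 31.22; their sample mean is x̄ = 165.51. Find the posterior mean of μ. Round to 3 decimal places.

Prior precision 1/τ₀² = 1/33.84² = 0.00087325; data precision n/σ² = 17/31.22² = 0.0174415.
Posterior precision = 0.00087325 + 0.0174415 = 0.0183147.
Posterior mean = (0.00087325·195.34 + 0.0174415·165.51) / 0.0183147 = 166.932.

Posterior mean ≈ 166.932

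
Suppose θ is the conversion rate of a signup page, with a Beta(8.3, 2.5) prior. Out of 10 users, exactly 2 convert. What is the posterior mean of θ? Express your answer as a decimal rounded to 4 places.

The binomial likelihood is conjugate to the Beta prior: with 2 successes and 8 failures, the posterior is Beta(8.3+2, 2.5+8) = Beta(10.3, 10.5).
E[θ | data] = 10.3/(10.3+10.5) = 0.4952.

Posterior mean ≈ 0.4952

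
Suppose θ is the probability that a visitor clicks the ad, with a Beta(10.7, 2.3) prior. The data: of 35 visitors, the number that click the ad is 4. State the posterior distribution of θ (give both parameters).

Observing 4 successes and 31 failures updates Beta(10.7, 2.3) by adding the success and failure counts to the two shape parameters: α = 10.7+4 = 14.7, β = 2.3+31 = 33.3.

Posterior: Beta(14.7, 33.3)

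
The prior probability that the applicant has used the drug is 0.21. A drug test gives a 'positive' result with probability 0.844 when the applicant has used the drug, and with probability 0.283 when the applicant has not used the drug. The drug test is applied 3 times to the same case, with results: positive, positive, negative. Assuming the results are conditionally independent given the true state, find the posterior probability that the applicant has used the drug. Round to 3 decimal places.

Posterior P(H) ≈ 0.340

With H the event that the applicant has used the drug, the joint likelihood of the observed sequence is P(data|H) = 0.844·0.844·0.156 = 0.11112 and P(data|¬H) = 0.283·0.283·0.717 = 0.057424.
Bayes: P(H|data) = 0.21·0.11112 / (0.21·0.11112 + 0.79·0.057424) = 0.023336/0.068701 = 0.3397.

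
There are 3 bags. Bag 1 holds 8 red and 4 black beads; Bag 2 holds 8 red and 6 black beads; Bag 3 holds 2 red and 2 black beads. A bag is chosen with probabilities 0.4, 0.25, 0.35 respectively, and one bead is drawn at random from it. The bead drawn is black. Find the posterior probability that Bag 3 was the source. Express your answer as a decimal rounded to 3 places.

P(black|Bag 1) = 0.3333; P(black|Bag 2) = 0.4286; P(black|Bag 3) = 0.5.
Prior × likelihood for each source: 0.4·0.3333=0.1333, 0.25·0.4286=0.1071, 0.35·0.5=0.1750. Summing gives P(black) = 0.41548.
P(Bag 3 | black) = 0.1750 / 0.41548 = 0.421.

Posterior probability ≈ 0.421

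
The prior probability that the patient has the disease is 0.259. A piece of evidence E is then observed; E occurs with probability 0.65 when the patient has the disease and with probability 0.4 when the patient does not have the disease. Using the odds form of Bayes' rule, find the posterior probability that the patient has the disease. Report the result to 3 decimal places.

Posterior probability ≈ 0.362

Prior odds = 0.259/(1−0.259) = 0.34953. In log-odds, ln(0.34953) = -1.0512.
Add log likelihood ratio: ln(1.6250) = 0.48551.
Posterior log-odds = -0.56566, so posterior odds = exp(-0.56566) = 0.56798. Converting, P(H|E) = 0.56798/1.5680 = 0.362.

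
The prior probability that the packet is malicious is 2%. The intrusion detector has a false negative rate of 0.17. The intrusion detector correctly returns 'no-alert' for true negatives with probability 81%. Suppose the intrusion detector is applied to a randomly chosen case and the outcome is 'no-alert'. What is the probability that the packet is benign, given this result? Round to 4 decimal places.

Write H for 'the packet is malicious'. Prior odds H:¬H = 0.02/0.98 = 0.020408. For the 'no-alert' outcome, the likelihood ratio is 0.17/0.81 = 0.20988.
Posterior odds = 0.020408 × 0.20988 = 0.0042832, so P(H|E) = 0.0042832/(1+0.0042832) = 0.0043. Then P(¬H|E) = 1 − 0.0043 = 0.9957.

P(¬H | E) ≈ 0.9957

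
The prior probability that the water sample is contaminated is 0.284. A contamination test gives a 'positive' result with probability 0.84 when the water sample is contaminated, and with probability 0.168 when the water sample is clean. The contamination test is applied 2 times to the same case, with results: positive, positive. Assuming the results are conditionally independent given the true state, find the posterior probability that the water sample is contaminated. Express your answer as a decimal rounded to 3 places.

With H the event that the water sample is contaminated, the joint likelihood of the observed sequence is P(data|H) = 0.84·0.84 = 0.70560 and P(data|¬H) = 0.168·0.168 = 0.028224.
Bayes: P(H|data) = 0.284·0.70560 / (0.284·0.70560 + 0.716·0.028224) = 0.20039/0.22060 = 0.9084.

Posterior P(H) ≈ 0.908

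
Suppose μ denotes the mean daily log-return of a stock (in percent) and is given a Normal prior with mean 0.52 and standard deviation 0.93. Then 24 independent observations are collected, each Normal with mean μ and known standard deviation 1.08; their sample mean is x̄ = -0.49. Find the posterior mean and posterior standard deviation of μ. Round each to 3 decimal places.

With known σ, the Normal prior is conjugate. Weight on the data is w = (n/σ²)/(n/σ² + 1/τ₀²) = 20.5761/(20.5761+1.15620) = 0.94680.
Posterior mean = w·x̄ + (1−w)·μ₀ = 0.94680·-0.49 + 0.053202·0.52 = -0.436. Posterior variance = 1/(20.5761+1.15620) = 0.0460144, so SD = 0.215.

Posterior mean ≈ -0.436; posterior SD ≈ 0.215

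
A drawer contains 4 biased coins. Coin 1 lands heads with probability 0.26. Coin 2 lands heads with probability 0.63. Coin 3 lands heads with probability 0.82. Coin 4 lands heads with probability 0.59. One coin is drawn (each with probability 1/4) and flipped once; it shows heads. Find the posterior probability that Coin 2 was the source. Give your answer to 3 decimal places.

P(heads|C1) = 0.26; P(heads|C2) = 0.63; P(heads|C3) = 0.82; P(heads|C4) = 0.59.
Prior × likelihood for each source: 0.25·0.26=0.06500, 0.25·0.63=0.1575, 0.25·0.82=0.2050, 0.25·0.59=0.1475. Summing gives P(heads) = 0.57500.
P(Coin 2 | heads) = 0.1575 / 0.57500 = 0.274.

Posterior probability ≈ 0.274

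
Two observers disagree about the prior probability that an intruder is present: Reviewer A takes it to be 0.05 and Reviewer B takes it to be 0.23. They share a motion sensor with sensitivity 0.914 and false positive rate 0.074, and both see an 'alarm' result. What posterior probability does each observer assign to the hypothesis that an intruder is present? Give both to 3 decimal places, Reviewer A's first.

P('+'|H) = 0.914, P('+'|¬H) = 0.074.
Reviewer A: numerator 0.914·0.05 = 0.045700; evidence = 0.045700+0.074·0.95 = 0.11600; posterior = 0.394.
Reviewer B: numerator 0.914·0.23 = 0.21022; evidence = 0.21022+0.074·0.77 = 0.26720; posterior = 0.787.

Reviewer A: 0.394; Reviewer B: 0.787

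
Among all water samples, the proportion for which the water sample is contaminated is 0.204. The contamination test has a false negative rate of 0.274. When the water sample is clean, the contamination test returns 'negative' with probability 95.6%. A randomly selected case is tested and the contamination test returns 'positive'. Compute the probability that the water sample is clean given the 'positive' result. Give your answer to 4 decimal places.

P(¬H | E) ≈ 0.1913

Let H be the event that the water sample is contaminated. P(H) = 0.204, so P(¬H) = 0.796. With E the 'positive' result, P(E|H) = 0.726 and P(E|¬H) = 0.044.
P(E) = 0.726·0.204 + 0.044·0.796 = 0.14810 + 0.035024 = 0.18313.
By Bayes' theorem, P(H|E) = 0.14810 / 0.18313 = 0.8087. Hence P(¬H|E) = 1 − 0.8087 = 0.1913.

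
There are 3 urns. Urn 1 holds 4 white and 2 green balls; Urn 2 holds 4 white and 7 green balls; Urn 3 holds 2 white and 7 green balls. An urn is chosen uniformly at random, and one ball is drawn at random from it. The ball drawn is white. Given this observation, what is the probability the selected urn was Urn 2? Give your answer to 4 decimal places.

P(white|Urn 1) = 0.6667; P(white|Urn 2) = 0.3636; P(white|Urn 3) = 0.2222.
Prior × likelihood for each source: 0.333333·0.6667=0.2222, 0.333333·0.3636=0.1212, 0.333333·0.2222=0.07407. Summing gives P(white) = 0.41751.
P(Urn 2 | white) = 0.1212 / 0.41751 = 0.2903.

Posterior probability ≈ 0.2903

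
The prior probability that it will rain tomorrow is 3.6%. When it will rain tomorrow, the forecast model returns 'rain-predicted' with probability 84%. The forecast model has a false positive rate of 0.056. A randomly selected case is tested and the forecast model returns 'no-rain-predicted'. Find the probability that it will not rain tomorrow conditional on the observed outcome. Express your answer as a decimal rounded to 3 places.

P(¬H | E) ≈ 0.994

Let H be the event that it will rain tomorrow. P(H) = 0.036, so P(¬H) = 0.964. With E the 'no-rain-predicted' result, P(E|H) = 0.16 and P(E|¬H) = 0.944.
P(E) = 0.16·0.036 + 0.944·0.964 = 0.0057600 + 0.91002 = 0.91578.
By Bayes' theorem, P(H|E) = 0.0057600 / 0.91578 = 0.006. Hence P(¬H|E) = 1 − 0.006 = 0.994.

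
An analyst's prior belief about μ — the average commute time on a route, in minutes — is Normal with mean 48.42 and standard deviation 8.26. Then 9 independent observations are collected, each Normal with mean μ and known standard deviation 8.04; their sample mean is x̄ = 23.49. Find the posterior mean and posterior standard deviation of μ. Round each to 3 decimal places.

Prior precision 1/τ₀² = 1/8.26² = 0.0146568; data precision n/σ² = 9/8.04² = 0.139229.
Posterior precision = 0.0146568 + 0.139229 = 0.153886, giving posterior SD = 1/√0.153886 = 2.549.
Posterior mean = (0.0146568·48.42 + 0.139229·23.49) / 0.153886 = 25.864.

Posterior mean ≈ 25.864; posterior SD ≈ 2.549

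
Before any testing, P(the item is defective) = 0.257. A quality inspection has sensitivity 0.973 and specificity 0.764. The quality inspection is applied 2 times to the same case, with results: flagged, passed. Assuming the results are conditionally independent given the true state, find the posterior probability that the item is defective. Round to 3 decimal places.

With H the event that the item is defective, the joint likelihood of the observed sequence is P(data|H) = 0.973·0.027 = 0.026271 and P(data|¬H) = 0.236·0.764 = 0.18030.
Bayes: P(H|data) = 0.257·0.026271 / (0.257·0.026271 + 0.743·0.18030) = 0.0067516/0.14072 = 0.0480.

Posterior P(H) ≈ 0.048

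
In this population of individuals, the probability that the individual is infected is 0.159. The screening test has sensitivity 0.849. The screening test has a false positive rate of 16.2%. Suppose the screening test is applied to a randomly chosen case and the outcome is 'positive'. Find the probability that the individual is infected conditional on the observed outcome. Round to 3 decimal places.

Let H be the event that the individual is infected. P(H) = 0.159, so P(¬H) = 0.841. With E the 'positive' result, P(E|H) = 0.849 and P(E|¬H) = 0.162.
P(E) = 0.849·0.159 + 0.162·0.841 = 0.13499 + 0.13624 = 0.27123.
By Bayes' theorem, P(H|E) = 0.13499 / 0.27123 = 0.498.

P(H | E) ≈ 0.498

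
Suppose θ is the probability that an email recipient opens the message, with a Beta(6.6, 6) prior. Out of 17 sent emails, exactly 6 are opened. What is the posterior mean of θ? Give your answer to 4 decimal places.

Posterior mean ≈ 0.4257

The binomial likelihood is conjugate to the Beta prior: with 6 successes and 11 failures, the posterior is Beta(6.6+6, 6+11) = Beta(12.6, 17).
E[θ | data] = 12.6/(12.6+17) = 0.4257.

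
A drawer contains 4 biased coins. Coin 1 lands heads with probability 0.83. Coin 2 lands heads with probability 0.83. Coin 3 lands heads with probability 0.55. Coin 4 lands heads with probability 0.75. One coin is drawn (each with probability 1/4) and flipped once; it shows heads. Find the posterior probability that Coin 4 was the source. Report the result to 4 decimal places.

Posterior probability ≈ 0.2534

P(heads|C1) = 0.83; P(heads|C2) = 0.83; P(heads|C3) = 0.55; P(heads|C4) = 0.75.
Prior × likelihood for each source: 0.25·0.83=0.2075, 0.25·0.83=0.2075, 0.25·0.55=0.1375, 0.25·0.75=0.1875. Summing gives P(heads) = 0.74000.
P(Coin 4 | heads) = 0.1875 / 0.74000 = 0.2534.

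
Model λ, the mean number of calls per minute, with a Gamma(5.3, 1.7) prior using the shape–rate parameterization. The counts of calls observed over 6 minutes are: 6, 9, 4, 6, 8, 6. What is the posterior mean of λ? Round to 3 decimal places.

Posterior mean ≈ 5.753

The Poisson likelihood adds the total count to the shape and the number of exposure periods to the rate. Here ∑xᵢ = 39 and n = 6, so shape 5.3→44.3 and rate 1.7→7.7.
E[λ | data] = 44.3/7.7 = 5.753.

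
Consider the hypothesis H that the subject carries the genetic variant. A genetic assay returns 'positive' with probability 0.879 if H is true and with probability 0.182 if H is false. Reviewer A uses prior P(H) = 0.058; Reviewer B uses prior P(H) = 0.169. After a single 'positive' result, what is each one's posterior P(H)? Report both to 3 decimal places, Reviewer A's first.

P('+'|H) = 0.879, P('+'|¬H) = 0.182.
Reviewer A: numerator 0.879·0.058 = 0.050982; evidence = 0.050982+0.182·0.942 = 0.22243; posterior = 0.229.
Reviewer B: numerator 0.879·0.169 = 0.14855; evidence = 0.14855+0.182·0.831 = 0.29979; posterior = 0.496.

Reviewer A: 0.229; Reviewer B: 0.496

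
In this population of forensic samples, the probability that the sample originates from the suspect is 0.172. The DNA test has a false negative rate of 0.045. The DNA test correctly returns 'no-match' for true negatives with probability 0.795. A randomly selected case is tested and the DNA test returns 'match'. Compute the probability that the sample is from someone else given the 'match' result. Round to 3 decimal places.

Let H be the event that the sample originates from the suspect. P(H) = 0.172, so P(¬H) = 0.828. With E the 'match' result, P(E|H) = 0.955 and P(E|¬H) = 0.205.
P(E) = 0.955·0.172 + 0.205·0.828 = 0.16426 + 0.16974 = 0.33400.
By Bayes' theorem, P(H|E) = 0.16426 / 0.33400 = 0.492. Hence P(¬H|E) = 1 − 0.492 = 0.508.

P(¬H | E) ≈ 0.508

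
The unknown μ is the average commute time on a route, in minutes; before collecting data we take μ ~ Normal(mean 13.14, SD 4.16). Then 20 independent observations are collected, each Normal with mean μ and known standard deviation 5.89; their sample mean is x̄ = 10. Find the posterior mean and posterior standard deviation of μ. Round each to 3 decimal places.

Prior precision 1/τ₀² = 1/4.16² = 0.0577848; data precision n/σ² = 20/5.89² = 0.576500.
Posterior precision = 0.0577848 + 0.576500 = 0.634285, giving posterior SD = 1/√0.634285 = 1.256.
Posterior mean = (0.0577848·13.14 + 0.576500·10) / 0.634285 = 10.286.

Posterior mean ≈ 10.286; posterior SD ≈ 1.256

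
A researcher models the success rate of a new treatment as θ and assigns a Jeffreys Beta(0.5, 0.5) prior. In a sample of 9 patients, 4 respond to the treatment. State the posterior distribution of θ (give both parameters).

The binomial likelihood is conjugate to the Beta prior: with 4 successes and 5 failures, the posterior is Beta(0.5+4, 0.5+5) = Beta(4.5, 5.5).

Posterior: Beta(4.5, 5.5)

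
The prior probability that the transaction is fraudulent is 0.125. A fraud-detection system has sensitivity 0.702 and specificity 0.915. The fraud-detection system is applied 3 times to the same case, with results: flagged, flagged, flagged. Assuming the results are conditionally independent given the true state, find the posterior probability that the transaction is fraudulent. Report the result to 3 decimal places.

With H the event that the transaction is fraudulent, the joint likelihood of the observed sequence is P(data|H) = 0.702·0.702·0.702 = 0.34595 and P(data|¬H) = 0.085·0.085·0.085 = 0.00061413.
Bayes: P(H|data) = 0.125·0.34595 / (0.125·0.34595 + 0.875·0.00061413) = 0.043244/0.043781 = 0.9877.

Posterior P(H) ≈ 0.988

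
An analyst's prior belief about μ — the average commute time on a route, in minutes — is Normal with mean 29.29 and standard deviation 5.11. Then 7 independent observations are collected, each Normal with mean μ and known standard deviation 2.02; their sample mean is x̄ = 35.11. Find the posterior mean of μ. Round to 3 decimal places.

Posterior mean ≈ 34.983

Prior precision 1/τ₀² = 1/5.11² = 0.0382964; data precision n/σ² = 7/2.02² = 1.71552.
Posterior precision = 0.0382964 + 1.71552 = 1.75381.
Posterior mean = (0.0382964·29.29 + 1.71552·35.11) / 1.75381 = 34.983.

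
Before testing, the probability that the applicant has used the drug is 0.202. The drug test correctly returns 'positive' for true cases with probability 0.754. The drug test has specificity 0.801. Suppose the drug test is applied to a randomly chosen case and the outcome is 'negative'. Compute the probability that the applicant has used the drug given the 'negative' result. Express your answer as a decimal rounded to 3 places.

P(H | E) ≈ 0.072

Let H be the event that the applicant has used the drug. P(H) = 0.202, so P(¬H) = 0.798. With E the 'negative' result, P(E|H) = 0.246 and P(E|¬H) = 0.801.
P(E) = 0.246·0.202 + 0.801·0.798 = 0.049692 + 0.63920 = 0.68889.
By Bayes' theorem, P(H|E) = 0.049692 / 0.68889 = 0.072.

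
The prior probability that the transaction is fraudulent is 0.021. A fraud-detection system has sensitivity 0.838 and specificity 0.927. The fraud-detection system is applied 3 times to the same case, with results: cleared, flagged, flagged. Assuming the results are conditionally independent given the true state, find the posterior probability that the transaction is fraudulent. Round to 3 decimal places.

Let H be the event that the transaction is fraudulent; start with P(H) = 0.021. P('flagged'|H) = 0.838, P('flagged'|¬H) = 0.073.
Update on result 1 ('cleared'): P(H) ← 0.162·0.0210 / (0.162·0.0210 + 0.927·0.9790) = 0.0034020/0.91094 = 0.0037.
Update on result 2 ('flagged'): P(H) ← 0.838·0.0037 / (0.838·0.0037 + 0.073·0.9963) = 0.0031296/0.075857 = 0.0413.
Update on result 3 ('flagged'): P(H) ← 0.838·0.0413 / (0.838·0.0413 + 0.073·0.9587) = 0.034573/0.10456 = 0.3306.

Posterior P(H) ≈ 0.331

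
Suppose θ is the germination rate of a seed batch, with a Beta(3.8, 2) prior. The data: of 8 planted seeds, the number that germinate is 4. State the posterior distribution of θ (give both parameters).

The binomial likelihood is conjugate to the Beta prior: with 4 successes and 4 failures, the posterior is Beta(3.8+4, 2+4) = Beta(7.8, 6).

Posterior: Beta(7.8, 6)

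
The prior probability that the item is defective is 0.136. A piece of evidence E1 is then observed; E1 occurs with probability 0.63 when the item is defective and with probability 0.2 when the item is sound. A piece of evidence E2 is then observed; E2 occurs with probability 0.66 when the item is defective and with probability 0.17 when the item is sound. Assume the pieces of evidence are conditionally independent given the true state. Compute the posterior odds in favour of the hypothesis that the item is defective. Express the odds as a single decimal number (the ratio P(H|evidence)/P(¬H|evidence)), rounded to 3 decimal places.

Posterior odds ≈ 1.925

Prior odds = 0.136/(1−0.136) = 0.15741. In log-odds, ln(0.15741) = -1.8489.
Add log likelihood ratios: ln(3.1500) + ln(3.8824) = 2.5038.
Posterior log-odds = 0.65493, so posterior odds = exp(0.65493) = 1.9250.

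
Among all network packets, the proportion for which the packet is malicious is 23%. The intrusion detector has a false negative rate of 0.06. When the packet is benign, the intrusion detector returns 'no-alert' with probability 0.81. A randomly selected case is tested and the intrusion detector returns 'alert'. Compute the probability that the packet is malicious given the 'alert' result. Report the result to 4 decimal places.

P(H | E) ≈ 0.5964

Let H be the event that the packet is malicious. P(H) = 0.23, so P(¬H) = 0.77. With E the 'alert' result, P(E|H) = 0.94 and P(E|¬H) = 0.19.
P(E) = 0.94·0.23 + 0.19·0.77 = 0.21620 + 0.14630 = 0.36250.
By Bayes' theorem, P(H|E) = 0.21620 / 0.36250 = 0.5964.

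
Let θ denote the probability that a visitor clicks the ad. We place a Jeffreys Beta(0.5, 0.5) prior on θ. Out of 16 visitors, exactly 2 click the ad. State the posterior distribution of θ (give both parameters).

Posterior: Beta(2.5, 14.5)

Observing 2 successes and 14 failures updates Beta(0.5, 0.5) by adding the success and failure counts to the two shape parameters: α = 0.5+2 = 2.5, β = 0.5+14 = 14.5.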